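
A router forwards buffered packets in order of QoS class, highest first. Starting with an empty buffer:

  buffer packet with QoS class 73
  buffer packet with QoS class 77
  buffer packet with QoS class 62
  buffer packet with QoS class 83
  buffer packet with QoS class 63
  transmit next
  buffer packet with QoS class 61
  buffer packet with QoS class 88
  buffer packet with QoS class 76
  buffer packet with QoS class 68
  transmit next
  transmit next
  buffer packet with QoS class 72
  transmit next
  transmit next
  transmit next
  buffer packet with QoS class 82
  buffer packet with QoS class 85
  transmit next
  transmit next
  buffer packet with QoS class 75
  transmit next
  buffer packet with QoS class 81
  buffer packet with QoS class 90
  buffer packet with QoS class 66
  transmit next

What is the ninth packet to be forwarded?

insert 73 → {73}
insert 77 → {77, 73}
insert 62 → {77, 73, 62}
insert 83 → {83, 77, 73, 62}
insert 63 → {83, 77, 73, 63, 62}
transmit next → 83; now {77, 73, 63, 62}
insert 61 → {77, 73, 63, 62, 61}
insert 88 → {88, 77, 73, 63, 62, 61}
insert 76 → {88, 77, 76, 73, 63, 62, 61}
insert 68 → {88, 77, 76, 73, 68, 63, 62, 61}
transmit next → 88; now {77, 76, 73, 68, 63, 62, 61}
transmit next → 77; now {76, 73, 68, 63, 62, 61}
insert 72 → {76, 73, 72, 68, 63, 62, 61}
transmit next → 76; now {73, 72, 68, 63, 62, 61}
transmit next → 73; now {72, 68, 63, 62, 61}
transmit next → 72; now {68, 63, 62, 61}
insert 82 → {82, 68, 63, 62, 61}
insert 85 → {85, 82, 68, 63, 62, 61}
transmit next → 85; now {82, 68, 63, 62, 61}
transmit next → 82; now {68, 63, 62, 61}
insert 75 → {75, 68, 63, 62, 61}
transmit next → 75; now {68, 63, 62, 61}
insert 81 → {81, 68, 63, 62, 61}
insert 90 → {90, 81, 68, 63, 62, 61}
insert 66 → {90, 81, 68, 66, 63, 62, 61}
transmit next → 90; now {81, 68, 66, 63, 62, 61}

75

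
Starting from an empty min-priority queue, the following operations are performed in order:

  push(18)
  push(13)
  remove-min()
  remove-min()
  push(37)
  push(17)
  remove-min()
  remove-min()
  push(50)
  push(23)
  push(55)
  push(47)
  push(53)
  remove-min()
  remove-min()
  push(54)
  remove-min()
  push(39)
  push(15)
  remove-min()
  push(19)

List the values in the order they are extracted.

13 → 18 → 17 → 37 → 23 → 47 → 50 → 15

insert 18 → {18}
insert 13 → {13, 18}
remove-min → 13; now {18}
remove-min → 18; now {}
insert 37 → {37}
insert 17 → {17, 37}
remove-min → 17; now {37}
remove-min → 37; now {}
insert 50 → {50}
insert 23 → {23, 50}
insert 55 → {23, 50, 55}
insert 47 → {23, 47, 50, 55}
insert 53 → {23, 47, 50, 53, 55}
remove-min → 23; now {47, 50, 53, 55}
remove-min → 47; now {50, 53, 55}
insert 54 → {50, 53, 54, 55}
remove-min → 50; now {53, 54, 55}
insert 39 → {39, 53, 54, 55}
insert 15 → {15, 39, 53, 54, 55}
remove-min → 15; now {39, 53, 54, 55}
insert 19 → {19, 39, 53, 54, 55}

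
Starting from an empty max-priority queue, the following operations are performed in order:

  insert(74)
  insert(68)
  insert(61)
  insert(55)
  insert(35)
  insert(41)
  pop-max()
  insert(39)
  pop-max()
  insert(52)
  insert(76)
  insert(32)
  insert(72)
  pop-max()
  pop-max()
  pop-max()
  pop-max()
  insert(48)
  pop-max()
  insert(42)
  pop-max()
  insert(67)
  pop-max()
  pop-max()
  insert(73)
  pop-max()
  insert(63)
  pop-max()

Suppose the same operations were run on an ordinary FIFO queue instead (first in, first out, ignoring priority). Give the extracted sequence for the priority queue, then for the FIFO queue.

priority queue: [74, 68, 76, 72, 61, 55, 52, 48, 67, 42, 73, 63]; FIFO queue: [74, 68, 61, 55, 35, 41, 39, 52, 76, 32, 72, 48]

insert 74 → {74}
insert 68 → {74, 68}
insert 61 → {74, 68, 61}
insert 55 → {74, 68, 61, 55}
insert 35 → {74, 68, 61, 55, 35}
insert 41 → {74, 68, 61, 55, 41, 35}
pop-max → 74; now {68, 61, 55, 41, 35}
insert 39 → {68, 61, 55, 41, 39, 35}
pop-max → 68; now {61, 55, 41, 39, 35}
insert 52 → {61, 55, 52, 41, 39, 35}
insert 76 → {76, 61, 55, 52, 41, 39, 35}
insert 32 → {76, 61, 55, 52, 41, 39, 35, 32}
insert 72 → {76, 72, 61, 55, 52, 41, 39, 35, 32}
pop-max → 76; now {72, 61, 55, 52, 41, 39, 35, 32}
pop-max → 72; now {61, 55, 52, 41, 39, 35, 32}
pop-max → 61; now {55, 52, 41, 39, 35, 32}
pop-max → 55; now {52, 41, 39, 35, 32}
insert 48 → {52, 48, 41, 39, 35, 32}
pop-max → 52; now {48, 41, 39, 35, 32}
insert 42 → {48, 42, 41, 39, 35, 32}
pop-max → 48; now {42, 41, 39, 35, 32}
insert 67 → {67, 42, 41, 39, 35, 32}
pop-max → 67; now {42, 41, 39, 35, 32}
pop-max → 42; now {41, 39, 35, 32}
insert 73 → {73, 41, 39, 35, 32}
pop-max → 73; now {41, 39, 35, 32}
insert 63 → {63, 41, 39, 35, 32}
pop-max → 63; now {41, 39, 35, 32}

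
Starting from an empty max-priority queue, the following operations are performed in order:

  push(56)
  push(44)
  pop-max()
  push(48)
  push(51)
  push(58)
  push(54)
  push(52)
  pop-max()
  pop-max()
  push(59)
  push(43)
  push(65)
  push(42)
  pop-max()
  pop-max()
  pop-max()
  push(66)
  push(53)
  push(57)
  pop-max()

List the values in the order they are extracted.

56 → 58 → 54 → 65 → 59 → 52 → 66

insert 56 → {56}
insert 44 → {56, 44}
pop-max → 56; now {44}
insert 48 → {48, 44}
insert 51 → {51, 48, 44}
insert 58 → {58, 51, 48, 44}
insert 54 → {58, 54, 51, 48, 44}
insert 52 → {58, 54, 52, 51, 48, 44}
pop-max → 58; now {54, 52, 51, 48, 44}
pop-max → 54; now {52, 51, 48, 44}
insert 59 → {59, 52, 51, 48, 44}
insert 43 → {59, 52, 51, 48, 44, 43}
insert 65 → {65, 59, 52, 51, 48, 44, 43}
insert 42 → {65, 59, 52, 51, 48, 44, 43, 42}
pop-max → 65; now {59, 52, 51, 48, 44, 43, 42}
pop-max → 59; now {52, 51, 48, 44, 43, 42}
pop-max → 52; now {51, 48, 44, 43, 42}
insert 66 → {66, 51, 48, 44, 43, 42}
insert 53 → {66, 53, 51, 48, 44, 43, 42}
insert 57 → {66, 57, 53, 51, 48, 44, 43, 42}
pop-max → 66; now {57, 53, 51, 48, 44, 43, 42}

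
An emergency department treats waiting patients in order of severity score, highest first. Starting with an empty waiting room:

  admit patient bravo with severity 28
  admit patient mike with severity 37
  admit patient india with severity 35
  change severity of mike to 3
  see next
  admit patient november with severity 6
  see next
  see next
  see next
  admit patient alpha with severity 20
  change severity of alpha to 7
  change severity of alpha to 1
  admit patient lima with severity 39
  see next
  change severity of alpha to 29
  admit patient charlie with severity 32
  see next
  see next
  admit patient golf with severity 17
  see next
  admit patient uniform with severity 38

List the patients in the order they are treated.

india → bravo → november → mike → lima → charlie → alpha → golf

add bravo (severity 28) → {bravo:28}
add mike (severity 37) → {mike:37, bravo:28}
add india (severity 35) → {mike:37, india:35, bravo:28}
update mike to severity 3 → {india:35, bravo:28, mike:3}
see next → india; now {bravo:28, mike:3}
add november (severity 6) → {bravo:28, november:6, mike:3}
see next → bravo; now {november:6, mike:3}
see next → november; now {mike:3}
see next → mike; now {}
add alpha (severity 20) → {alpha:20}
update alpha to severity 7 → {alpha:7}
update alpha to severity 1 → {alpha:1}
add lima (severity 39) → {lima:39, alpha:1}
see next → lima; now {alpha:1}
update alpha to severity 29 → {alpha:29}
add charlie (severity 32) → {charlie:32, alpha:29}
see next → charlie; now {alpha:29}
see next → alpha; now {}
add golf (severity 17) → {golf:17}
see next → golf; now {}
add uniform (severity 38) → {uniform:38}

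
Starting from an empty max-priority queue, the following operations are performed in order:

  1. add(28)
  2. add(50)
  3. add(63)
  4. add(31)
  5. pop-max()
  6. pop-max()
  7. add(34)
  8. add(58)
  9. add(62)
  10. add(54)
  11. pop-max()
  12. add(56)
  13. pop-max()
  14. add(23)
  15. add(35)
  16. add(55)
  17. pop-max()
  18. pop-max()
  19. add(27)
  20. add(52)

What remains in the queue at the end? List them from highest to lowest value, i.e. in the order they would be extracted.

insert 28 → {28}
insert 50 → {50, 28}
insert 63 → {63, 50, 28}
insert 31 → {63, 50, 31, 28}
pop-max → 63; now {50, 31, 28}
pop-max → 50; now {31, 28}
insert 34 → {34, 31, 28}
insert 58 → {58, 34, 31, 28}
insert 62 → {62, 58, 34, 31, 28}
insert 54 → {62, 58, 54, 34, 31, 28}
pop-max → 62; now {58, 54, 34, 31, 28}
insert 56 → {58, 56, 54, 34, 31, 28}
pop-max → 58; now {56, 54, 34, 31, 28}
insert 23 → {56, 54, 34, 31, 28, 23}
insert 35 → {56, 54, 35, 34, 31, 28, 23}
insert 55 → {56, 55, 54, 35, 34, 31, 28, 23}
pop-max → 56; now {55, 54, 35, 34, 31, 28, 23}
pop-max → 55; now {54, 35, 34, 31, 28, 23}
insert 27 → {54, 35, 34, 31, 28, 27, 23}
insert 52 → {54, 52, 35, 34, 31, 28, 27, 23}

54 → 52 → 35 → 34 → 31 → 28 → 27 → 23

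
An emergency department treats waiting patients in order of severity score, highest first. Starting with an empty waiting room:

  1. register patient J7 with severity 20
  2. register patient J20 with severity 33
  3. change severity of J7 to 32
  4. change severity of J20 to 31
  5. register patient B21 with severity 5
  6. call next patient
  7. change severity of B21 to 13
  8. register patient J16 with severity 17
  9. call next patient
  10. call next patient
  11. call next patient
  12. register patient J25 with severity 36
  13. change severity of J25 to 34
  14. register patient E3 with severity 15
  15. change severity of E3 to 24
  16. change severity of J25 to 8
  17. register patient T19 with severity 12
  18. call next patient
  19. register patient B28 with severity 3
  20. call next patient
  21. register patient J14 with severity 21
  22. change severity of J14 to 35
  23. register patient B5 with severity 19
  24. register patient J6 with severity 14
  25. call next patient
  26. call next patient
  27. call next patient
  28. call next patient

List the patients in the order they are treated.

add J7 (severity 20) → {J7:20}
add J20 (severity 33) → {J20:33, J7:20}
update J7 to severity 32 → {J20:33, J7:32}
update J20 to severity 31 → {J7:32, J20:31}
add B21 (severity 5) → {J7:32, J20:31, B21:5}
call next patient → J7; now {J20:31, B21:5}
update B21 to severity 13 → {J20:31, B21:13}
add J16 (severity 17) → {J20:31, J16:17, B21:13}
call next patient → J20; now {J16:17, B21:13}
call next patient → J16; now {B21:13}
call next patient → B21; now {}
add J25 (severity 36) → {J25:36}
update J25 to severity 34 → {J25:34}
add E3 (severity 15) → {J25:34, E3:15}
update E3 to severity 24 → {J25:34, E3:24}
update J25 to severity 8 → {E3:24, J25:8}
add T19 (severity 12) → {E3:24, T19:12, J25:8}
call next patient → E3; now {T19:12, J25:8}
add B28 (severity 3) → {T19:12, J25:8, B28:3}
call next patient → T19; now {J25:8, B28:3}
add J14 (severity 21) → {J14:21, J25:8, B28:3}
update J14 to severity 35 → {J14:35, J25:8, B28:3}
add B5 (severity 19) → {J14:35, B5:19, J25:8, B28:3}
add J6 (severity 14) → {J14:35, B5:19, J6:14, J25:8, B28:3}
call next patient → J14; now {B5:19, J6:14, J25:8, B28:3}
call next patient → B5; now {J6:14, J25:8, B28:3}
call next patient → J6; now {J25:8, B28:3}
call next patient → J25; now {B28:3}

J7 → J20 → J16 → B21 → E3 → T19 → J14 → B5 → J6 → J25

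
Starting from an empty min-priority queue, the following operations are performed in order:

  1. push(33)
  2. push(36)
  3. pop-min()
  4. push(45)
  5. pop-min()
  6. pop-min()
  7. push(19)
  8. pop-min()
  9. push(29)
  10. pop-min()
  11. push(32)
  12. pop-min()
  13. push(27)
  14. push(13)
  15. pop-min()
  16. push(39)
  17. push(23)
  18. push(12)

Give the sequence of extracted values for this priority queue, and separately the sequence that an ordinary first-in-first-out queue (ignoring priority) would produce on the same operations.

insert 33 → {33}
insert 36 → {33, 36}
pop-min → 33; now {36}
insert 45 → {36, 45}
pop-min → 36; now {45}
pop-min → 45; now {}
insert 19 → {19}
pop-min → 19; now {}
insert 29 → {29}
pop-min → 29; now {}
insert 32 → {32}
pop-min → 32; now {}
insert 27 → {27}
insert 13 → {13, 27}
pop-min → 13; now {27}
insert 39 → {27, 39}
insert 23 → {23, 27, 39}
insert 12 → {12, 23, 27, 39}

priority queue: [33, 36, 45, 19, 29, 32, 13]; FIFO queue: 33, 36, 45, 19, 29, 32, 27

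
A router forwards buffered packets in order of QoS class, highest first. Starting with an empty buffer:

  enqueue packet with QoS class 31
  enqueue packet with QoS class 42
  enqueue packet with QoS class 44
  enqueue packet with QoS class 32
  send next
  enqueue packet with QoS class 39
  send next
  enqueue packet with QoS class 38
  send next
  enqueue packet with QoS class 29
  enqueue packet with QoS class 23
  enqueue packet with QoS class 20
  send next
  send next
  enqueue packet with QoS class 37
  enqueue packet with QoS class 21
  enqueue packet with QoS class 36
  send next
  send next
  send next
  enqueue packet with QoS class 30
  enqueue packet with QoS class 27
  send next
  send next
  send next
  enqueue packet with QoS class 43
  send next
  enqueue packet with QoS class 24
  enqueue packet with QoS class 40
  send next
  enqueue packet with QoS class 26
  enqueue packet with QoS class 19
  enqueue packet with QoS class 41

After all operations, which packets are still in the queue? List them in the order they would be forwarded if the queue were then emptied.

insert 31 → {31}
insert 42 → {42, 31}
insert 44 → {44, 42, 31}
insert 32 → {44, 42, 32, 31}
send next → 44; now {42, 32, 31}
insert 39 → {42, 39, 32, 31}
send next → 42; now {39, 32, 31}
insert 38 → {39, 38, 32, 31}
send next → 39; now {38, 32, 31}
insert 29 → {38, 32, 31, 29}
insert 23 → {38, 32, 31, 29, 23}
insert 20 → {38, 32, 31, 29, 23, 20}
send next → 38; now {32, 31, 29, 23, 20}
send next → 32; now {31, 29, 23, 20}
insert 37 → {37, 31, 29, 23, 20}
insert 21 → {37, 31, 29, 23, 21, 20}
insert 36 → {37, 36, 31, 29, 23, 21, 20}
send next → 37; now {36, 31, 29, 23, 21, 20}
send next → 36; now {31, 29, 23, 21, 20}
send next → 31; now {29, 23, 21, 20}
insert 30 → {30, 29, 23, 21, 20}
insert 27 → {30, 29, 27, 23, 21, 20}
send next → 30; now {29, 27, 23, 21, 20}
send next → 29; now {27, 23, 21, 20}
send next → 27; now {23, 21, 20}
insert 43 → {43, 23, 21, 20}
send next → 43; now {23, 21, 20}
insert 24 → {24, 23, 21, 20}
insert 40 → {40, 24, 23, 21, 20}
send next → 40; now {24, 23, 21, 20}
insert 26 → {26, 24, 23, 21, 20}
insert 19 → {26, 24, 23, 21, 20, 19}
insert 41 → {41, 26, 24, 23, 21, 20, 19}

41 → 26 → 24 → 23 → 21 → 20 → 19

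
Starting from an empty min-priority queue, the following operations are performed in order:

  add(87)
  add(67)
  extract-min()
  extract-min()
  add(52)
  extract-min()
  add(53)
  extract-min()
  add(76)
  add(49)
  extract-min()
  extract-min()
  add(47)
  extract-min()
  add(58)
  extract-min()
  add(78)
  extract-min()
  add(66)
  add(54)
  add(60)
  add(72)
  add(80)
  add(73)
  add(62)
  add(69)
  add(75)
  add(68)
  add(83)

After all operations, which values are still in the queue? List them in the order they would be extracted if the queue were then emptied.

insert 87 → {87}
insert 67 → {67, 87}
extract-min → 67; now {87}
extract-min → 87; now {}
insert 52 → {52}
extract-min → 52; now {}
insert 53 → {53}
extract-min → 53; now {}
insert 76 → {76}
insert 49 → {49, 76}
extract-min → 49; now {76}
extract-min → 76; now {}
insert 47 → {47}
extract-min → 47; now {}
insert 58 → {58}
extract-min → 58; now {}
insert 78 → {78}
extract-min → 78; now {}
insert 66 → {66}
insert 54 → {54, 66}
insert 60 → {54, 60, 66}
insert 72 → {54, 60, 66, 72}
insert 80 → {54, 60, 66, 72, 80}
insert 73 → {54, 60, 66, 72, 73, 80}
insert 62 → {54, 60, 62, 66, 72, 73, 80}
insert 69 → {54, 60, 62, 66, 69, 72, 73, 80}
insert 75 → {54, 60, 62, 66, 69, 72, 73, 75, 80}
insert 68 → {54, 60, 62, 66, 68, 69, 72, 73, 75, 80}
insert 83 → {54, 60, 62, 66, 68, 69, 72, 73, 75, 80, 83}

54, 60, 62, 66, 68, 69, 72, 73, 75, 80, 83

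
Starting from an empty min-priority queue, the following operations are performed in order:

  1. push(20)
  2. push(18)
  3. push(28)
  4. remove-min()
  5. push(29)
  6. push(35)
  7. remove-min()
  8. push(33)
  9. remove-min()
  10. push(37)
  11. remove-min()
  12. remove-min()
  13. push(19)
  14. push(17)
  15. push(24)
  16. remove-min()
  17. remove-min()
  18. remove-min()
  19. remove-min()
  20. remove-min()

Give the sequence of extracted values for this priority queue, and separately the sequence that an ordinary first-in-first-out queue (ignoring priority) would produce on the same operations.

priority queue: 18, 20, 28, 29, 33, 17, 19, 24, 35, 37; FIFO queue: 20, 18, 28, 29, 35, 33, 37, 19, 17, 24

insert 20 → {20}
insert 18 → {18, 20}
insert 28 → {18, 20, 28}
remove-min → 18; now {20, 28}
insert 29 → {20, 28, 29}
insert 35 → {20, 28, 29, 35}
remove-min → 20; now {28, 29, 35}
insert 33 → {28, 29, 33, 35}
remove-min → 28; now {29, 33, 35}
insert 37 → {29, 33, 35, 37}
remove-min → 29; now {33, 35, 37}
remove-min → 33; now {35, 37}
insert 19 → {19, 35, 37}
insert 17 → {17, 19, 35, 37}
insert 24 → {17, 19, 24, 35, 37}
remove-min → 17; now {19, 24, 35, 37}
remove-min → 19; now {24, 35, 37}
remove-min → 24; now {35, 37}
remove-min → 35; now {37}
remove-min → 37; now {}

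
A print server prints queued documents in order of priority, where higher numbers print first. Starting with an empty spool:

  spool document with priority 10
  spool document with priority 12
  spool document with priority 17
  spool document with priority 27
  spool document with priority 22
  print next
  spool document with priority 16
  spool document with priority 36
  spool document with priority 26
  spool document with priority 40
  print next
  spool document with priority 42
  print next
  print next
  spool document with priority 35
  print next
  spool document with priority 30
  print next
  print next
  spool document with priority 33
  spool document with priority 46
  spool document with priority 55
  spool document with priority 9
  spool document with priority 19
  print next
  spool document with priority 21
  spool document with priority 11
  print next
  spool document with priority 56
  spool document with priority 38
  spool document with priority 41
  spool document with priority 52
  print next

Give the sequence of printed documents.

insert 10 → {10}
insert 12 → {12, 10}
insert 17 → {17, 12, 10}
insert 27 → {27, 17, 12, 10}
insert 22 → {27, 22, 17, 12, 10}
print next → 27; now {22, 17, 12, 10}
insert 16 → {22, 17, 16, 12, 10}
insert 36 → {36, 22, 17, 16, 12, 10}
insert 26 → {36, 26, 22, 17, 16, 12, 10}
insert 40 → {40, 36, 26, 22, 17, 16, 12, 10}
print next → 40; now {36, 26, 22, 17, 16, 12, 10}
insert 42 → {42, 36, 26, 22, 17, 16, 12, 10}
print next → 42; now {36, 26, 22, 17, 16, 12, 10}
print next → 36; now {26, 22, 17, 16, 12, 10}
insert 35 → {35, 26, 22, 17, 16, 12, 10}
print next → 35; now {26, 22, 17, 16, 12, 10}
insert 30 → {30, 26, 22, 17, 16, 12, 10}
print next → 30; now {26, 22, 17, 16, 12, 10}
print next → 26; now {22, 17, 16, 12, 10}
insert 33 → {33, 22, 17, 16, 12, 10}
insert 46 → {46, 33, 22, 17, 16, 12, 10}
insert 55 → {55, 46, 33, 22, 17, 16, 12, 10}
insert 9 → {55, 46, 33, 22, 17, 16, 12, 10, 9}
insert 19 → {55, 46, 33, 22, 19, 17, 16, 12, 10, 9}
print next → 55; now {46, 33, 22, 19, 17, 16, 12, 10, 9}
insert 21 → {46, 33, 22, 21, 19, 17, 16, 12, 10, 9}
insert 11 → {46, 33, 22, 21, 19, 17, 16, 12, 11, 10, 9}
print next → 46; now {33, 22, 21, 19, 17, 16, 12, 11, 10, 9}
insert 56 → {56, 33, 22, 21, 19, 17, 16, 12, 11, 10, 9}
insert 38 → {56, 38, 33, 22, 21, 19, 17, 16, 12, 11, 10, 9}
insert 41 → {56, 41, 38, 33, 22, 21, 19, 17, 16, 12, 11, 10, 9}
insert 52 → {56, 52, 41, 38, 33, 22, 21, 19, 17, 16, 12, 11, 10, 9}
print next → 56; now {52, 41, 38, 33, 22, 21, 19, 17, 16, 12, 11, 10, 9}

[27, 40, 42, 36, 35, 30, 26, 55, 46, 56]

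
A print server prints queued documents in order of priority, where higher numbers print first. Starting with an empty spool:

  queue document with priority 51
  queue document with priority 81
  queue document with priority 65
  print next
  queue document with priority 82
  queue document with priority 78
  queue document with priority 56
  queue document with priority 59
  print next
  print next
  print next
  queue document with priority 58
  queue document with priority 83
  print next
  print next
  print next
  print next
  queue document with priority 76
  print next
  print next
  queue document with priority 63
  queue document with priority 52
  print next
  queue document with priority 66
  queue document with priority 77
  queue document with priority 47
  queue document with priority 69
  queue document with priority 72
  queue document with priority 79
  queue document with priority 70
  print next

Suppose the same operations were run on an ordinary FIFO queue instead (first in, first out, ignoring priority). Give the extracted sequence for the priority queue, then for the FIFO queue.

priority queue: 81, 82, 78, 65, 83, 59, 58, 56, 76, 51, 63, 79; FIFO queue: [51, 81, 65, 82, 78, 56, 59, 58, 83, 76, 63, 52]

insert 51 → {51}
insert 81 → {81, 51}
insert 65 → {81, 65, 51}
print next → 81; now {65, 51}
insert 82 → {82, 65, 51}
insert 78 → {82, 78, 65, 51}
insert 56 → {82, 78, 65, 56, 51}
insert 59 → {82, 78, 65, 59, 56, 51}
print next → 82; now {78, 65, 59, 56, 51}
print next → 78; now {65, 59, 56, 51}
print next → 65; now {59, 56, 51}
insert 58 → {59, 58, 56, 51}
insert 83 → {83, 59, 58, 56, 51}
print next → 83; now {59, 58, 56, 51}
print next → 59; now {58, 56, 51}
print next → 58; now {56, 51}
print next → 56; now {51}
insert 76 → {76, 51}
print next → 76; now {51}
print next → 51; now {}
insert 63 → {63}
insert 52 → {63, 52}
print next → 63; now {52}
insert 66 → {66, 52}
insert 77 → {77, 66, 52}
insert 47 → {77, 66, 52, 47}
insert 69 → {77, 69, 66, 52, 47}
insert 72 → {77, 72, 69, 66, 52, 47}
insert 79 → {79, 77, 72, 69, 66, 52, 47}
insert 70 → {79, 77, 72, 70, 69, 66, 52, 47}
print next → 79; now {77, 72, 70, 69, 66, 52, 47}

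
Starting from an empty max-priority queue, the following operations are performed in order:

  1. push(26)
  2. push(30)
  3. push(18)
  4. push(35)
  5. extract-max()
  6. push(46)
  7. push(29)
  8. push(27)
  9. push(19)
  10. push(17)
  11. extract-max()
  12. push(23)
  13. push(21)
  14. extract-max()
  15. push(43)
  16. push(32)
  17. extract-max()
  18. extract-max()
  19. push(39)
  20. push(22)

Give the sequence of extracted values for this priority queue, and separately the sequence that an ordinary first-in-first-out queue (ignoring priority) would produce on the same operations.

insert 26 → {26}
insert 30 → {30, 26}
insert 18 → {30, 26, 18}
insert 35 → {35, 30, 26, 18}
extract-max → 35; now {30, 26, 18}
insert 46 → {46, 30, 26, 18}
insert 29 → {46, 30, 29, 26, 18}
insert 27 → {46, 30, 29, 27, 26, 18}
insert 19 → {46, 30, 29, 27, 26, 19, 18}
insert 17 → {46, 30, 29, 27, 26, 19, 18, 17}
extract-max → 46; now {30, 29, 27, 26, 19, 18, 17}
insert 23 → {30, 29, 27, 26, 23, 19, 18, 17}
insert 21 → {30, 29, 27, 26, 23, 21, 19, 18, 17}
extract-max → 30; now {29, 27, 26, 23, 21, 19, 18, 17}
insert 43 → {43, 29, 27, 26, 23, 21, 19, 18, 17}
insert 32 → {43, 32, 29, 27, 26, 23, 21, 19, 18, 17}
extract-max → 43; now {32, 29, 27, 26, 23, 21, 19, 18, 17}
extract-max → 32; now {29, 27, 26, 23, 21, 19, 18, 17}
insert 39 → {39, 29, 27, 26, 23, 21, 19, 18, 17}
insert 22 → {39, 29, 27, 26, 23, 22, 21, 19, 18, 17}

priority queue: [35, 46, 30, 43, 32]; FIFO queue: 26 → 30 → 18 → 35 → 46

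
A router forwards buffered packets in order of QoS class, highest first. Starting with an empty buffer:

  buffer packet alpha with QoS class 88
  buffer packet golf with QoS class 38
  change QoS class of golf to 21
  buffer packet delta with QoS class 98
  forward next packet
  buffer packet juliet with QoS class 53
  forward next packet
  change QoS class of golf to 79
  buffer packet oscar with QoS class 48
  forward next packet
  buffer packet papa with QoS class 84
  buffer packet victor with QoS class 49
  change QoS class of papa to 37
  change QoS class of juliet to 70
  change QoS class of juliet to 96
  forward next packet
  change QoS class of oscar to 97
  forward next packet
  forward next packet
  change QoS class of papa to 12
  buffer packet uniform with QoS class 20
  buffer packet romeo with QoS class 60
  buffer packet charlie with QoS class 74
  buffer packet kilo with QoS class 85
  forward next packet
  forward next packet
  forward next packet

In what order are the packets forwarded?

add alpha (QoS class 88) → {alpha:88}
add golf (QoS class 38) → {alpha:88, golf:38}
update golf to QoS class 21 → {alpha:88, golf:21}
add delta (QoS class 98) → {delta:98, alpha:88, golf:21}
forward next packet → delta; now {alpha:88, golf:21}
add juliet (QoS class 53) → {alpha:88, juliet:53, golf:21}
forward next packet → alpha; now {juliet:53, golf:21}
update golf to QoS class 79 → {golf:79, juliet:53}
add oscar (QoS class 48) → {golf:79, juliet:53, oscar:48}
forward next packet → golf; now {juliet:53, oscar:48}
add papa (QoS class 84) → {papa:84, juliet:53, oscar:48}
add victor (QoS class 49) → {papa:84, juliet:53, victor:49, oscar:48}
update papa to QoS class 37 → {juliet:53, victor:49, oscar:48, papa:37}
update juliet to QoS class 70 → {juliet:70, victor:49, oscar:48, papa:37}
update juliet to QoS class 96 → {juliet:96, victor:49, oscar:48, papa:37}
forward next packet → juliet; now {victor:49, oscar:48, papa:37}
update oscar to QoS class 97 → {oscar:97, victor:49, papa:37}
forward next packet → oscar; now {victor:49, papa:37}
forward next packet → victor; now {papa:37}
update papa to QoS class 12 → {papa:12}
add uniform (QoS class 20) → {uniform:20, papa:12}
add romeo (QoS class 60) → {romeo:60, uniform:20, papa:12}
add charlie (QoS class 74) → {charlie:74, romeo:60, uniform:20, papa:12}
add kilo (QoS class 85) → {kilo:85, charlie:74, romeo:60, uniform:20, papa:12}
forward next packet → kilo; now {charlie:74, romeo:60, uniform:20, papa:12}
forward next packet → charlie; now {romeo:60, uniform:20, papa:12}
forward next packet → romeo; now {uniform:20, papa:12}

[delta, alpha, golf, juliet, oscar, victor, kilo, charlie, romeo]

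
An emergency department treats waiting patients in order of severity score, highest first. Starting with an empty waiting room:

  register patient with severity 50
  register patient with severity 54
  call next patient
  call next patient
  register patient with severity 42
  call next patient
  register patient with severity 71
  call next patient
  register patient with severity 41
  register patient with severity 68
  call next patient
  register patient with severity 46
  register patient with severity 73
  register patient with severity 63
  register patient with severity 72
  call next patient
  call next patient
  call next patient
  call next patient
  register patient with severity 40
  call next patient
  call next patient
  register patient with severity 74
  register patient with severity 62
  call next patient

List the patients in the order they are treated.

54 → 50 → 42 → 71 → 68 → 73 → 72 → 63 → 46 → 41 → 40 → 74

insert 50 → {50}
insert 54 → {54, 50}
call next patient → 54; now {50}
call next patient → 50; now {}
insert 42 → {42}
call next patient → 42; now {}
insert 71 → {71}
call next patient → 71; now {}
insert 41 → {41}
insert 68 → {68, 41}
call next patient → 68; now {41}
insert 46 → {46, 41}
insert 73 → {73, 46, 41}
insert 63 → {73, 63, 46, 41}
insert 72 → {73, 72, 63, 46, 41}
call next patient → 73; now {72, 63, 46, 41}
call next patient → 72; now {63, 46, 41}
call next patient → 63; now {46, 41}
call next patient → 46; now {41}
insert 40 → {41, 40}
call next patient → 41; now {40}
call next patient → 40; now {}
insert 74 → {74}
insert 62 → {74, 62}
call next patient → 74; now {62}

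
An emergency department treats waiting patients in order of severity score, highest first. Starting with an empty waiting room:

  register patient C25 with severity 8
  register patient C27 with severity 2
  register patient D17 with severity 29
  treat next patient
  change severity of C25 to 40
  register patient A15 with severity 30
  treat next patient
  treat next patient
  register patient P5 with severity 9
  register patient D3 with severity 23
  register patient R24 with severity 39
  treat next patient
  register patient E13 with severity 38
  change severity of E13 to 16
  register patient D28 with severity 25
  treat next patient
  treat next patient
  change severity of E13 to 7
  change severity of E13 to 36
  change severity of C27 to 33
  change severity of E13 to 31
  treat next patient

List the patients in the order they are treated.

add C25 (severity 8) → {C25:8}
add C27 (severity 2) → {C25:8, C27:2}
add D17 (severity 29) → {D17:29, C25:8, C27:2}
treat next patient → D17; now {C25:8, C27:2}
update C25 to severity 40 → {C25:40, C27:2}
add A15 (severity 30) → {C25:40, A15:30, C27:2}
treat next patient → C25; now {A15:30, C27:2}
treat next patient → A15; now {C27:2}
add P5 (severity 9) → {P5:9, C27:2}
add D3 (severity 23) → {D3:23, P5:9, C27:2}
add R24 (severity 39) → {R24:39, D3:23, P5:9, C27:2}
treat next patient → R24; now {D3:23, P5:9, C27:2}
add E13 (severity 38) → {E13:38, D3:23, P5:9, C27:2}
update E13 to severity 16 → {D3:23, E13:16, P5:9, C27:2}
add D28 (severity 25) → {D28:25, D3:23, E13:16, P5:9, C27:2}
treat next patient → D28; now {D3:23, E13:16, P5:9, C27:2}
treat next patient → D3; now {E13:16, P5:9, C27:2}
update E13 to severity 7 → {P5:9, E13:7, C27:2}
update E13 to severity 36 → {E13:36, P5:9, C27:2}
update C27 to severity 33 → {E13:36, C27:33, P5:9}
update E13 to severity 31 → {C27:33, E13:31, P5:9}
treat next patient → C27; now {E13:31, P5:9}

[D17, C25, A15, R24, D28, D3, C27]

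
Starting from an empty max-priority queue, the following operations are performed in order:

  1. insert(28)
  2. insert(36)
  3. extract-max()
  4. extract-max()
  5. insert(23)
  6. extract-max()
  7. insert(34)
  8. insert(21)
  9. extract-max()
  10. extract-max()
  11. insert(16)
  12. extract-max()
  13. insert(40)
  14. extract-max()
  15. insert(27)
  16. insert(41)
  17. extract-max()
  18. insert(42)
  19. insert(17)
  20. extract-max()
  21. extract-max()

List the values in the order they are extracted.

36, 28, 23, 34, 21, 16, 40, 41, 42, 27

insert 28 → {28}
insert 36 → {36, 28}
extract-max → 36; now {28}
extract-max → 28; now {}
insert 23 → {23}
extract-max → 23; now {}
insert 34 → {34}
insert 21 → {34, 21}
extract-max → 34; now {21}
extract-max → 21; now {}
insert 16 → {16}
extract-max → 16; now {}
insert 40 → {40}
extract-max → 40; now {}
insert 27 → {27}
insert 41 → {41, 27}
extract-max → 41; now {27}
insert 42 → {42, 27}
insert 17 → {42, 27, 17}
extract-max → 42; now {27, 17}
extract-max → 27; now {17}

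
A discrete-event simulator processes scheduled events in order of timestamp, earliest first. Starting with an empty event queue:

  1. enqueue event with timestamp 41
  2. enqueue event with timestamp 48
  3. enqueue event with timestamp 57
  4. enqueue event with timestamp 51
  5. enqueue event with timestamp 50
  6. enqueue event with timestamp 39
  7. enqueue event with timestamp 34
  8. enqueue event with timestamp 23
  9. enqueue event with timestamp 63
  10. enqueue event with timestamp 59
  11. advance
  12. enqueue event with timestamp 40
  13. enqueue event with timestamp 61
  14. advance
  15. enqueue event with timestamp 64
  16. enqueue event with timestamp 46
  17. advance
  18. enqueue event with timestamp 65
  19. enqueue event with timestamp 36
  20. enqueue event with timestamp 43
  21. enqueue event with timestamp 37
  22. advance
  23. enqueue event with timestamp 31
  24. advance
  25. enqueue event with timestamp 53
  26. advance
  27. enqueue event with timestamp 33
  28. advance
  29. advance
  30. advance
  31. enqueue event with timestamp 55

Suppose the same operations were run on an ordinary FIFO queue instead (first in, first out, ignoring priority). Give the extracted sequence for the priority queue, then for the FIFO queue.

priority queue: 23 → 34 → 39 → 36 → 31 → 37 → 33 → 40 → 41; FIFO queue: 41 → 48 → 57 → 51 → 50 → 39 → 34 → 23 → 63

insert 41 → {41}
insert 48 → {41, 48}
insert 57 → {41, 48, 57}
insert 51 → {41, 48, 51, 57}
insert 50 → {41, 48, 50, 51, 57}
insert 39 → {39, 41, 48, 50, 51, 57}
insert 34 → {34, 39, 41, 48, 50, 51, 57}
insert 23 → {23, 34, 39, 41, 48, 50, 51, 57}
insert 63 → {23, 34, 39, 41, 48, 50, 51, 57, 63}
insert 59 → {23, 34, 39, 41, 48, 50, 51, 57, 59, 63}
advance → 23; now {34, 39, 41, 48, 50, 51, 57, 59, 63}
insert 40 → {34, 39, 40, 41, 48, 50, 51, 57, 59, 63}
insert 61 → {34, 39, 40, 41, 48, 50, 51, 57, 59, 61, 63}
advance → 34; now {39, 40, 41, 48, 50, 51, 57, 59, 61, 63}
insert 64 → {39, 40, 41, 48, 50, 51, 57, 59, 61, 63, 64}
insert 46 → {39, 40, 41, 46, 48, 50, 51, 57, 59, 61, 63, 64}
advance → 39; now {40, 41, 46, 48, 50, 51, 57, 59, 61, 63, 64}
insert 65 → {40, 41, 46, 48, 50, 51, 57, 59, 61, 63, 64, 65}
insert 36 → {36, 40, 41, 46, 48, 50, 51, 57, 59, 61, 63, 64, 65}
insert 43 → {36, 40, 41, 43, 46, 48, 50, 51, 57, 59, 61, 63, 64, 65}
insert 37 → {36, 37, 40, 41, 43, 46, 48, 50, 51, 57, 59, 61, 63, 64, 65}
advance → 36; now {37, 40, 41, 43, 46, 48, 50, 51, 57, 59, 61, 63, 64, 65}
insert 31 → {31, 37, 40, 41, 43, 46, 48, 50, 51, 57, 59, 61, 63, 64, 65}
advance → 31; now {37, 40, 41, 43, 46, 48, 50, 51, 57, 59, 61, 63, 64, 65}
insert 53 → {37, 40, 41, 43, 46, 48, 50, 51, 53, 57, 59, 61, 63, 64, 65}
advance → 37; now {40, 41, 43, 46, 48, 50, 51, 53, 57, 59, 61, 63, 64, 65}
insert 33 → {33, 40, 41, 43, 46, 48, 50, 51, 53, 57, 59, 61, 63, 64, 65}
advance → 33; now {40, 41, 43, 46, 48, 50, 51, 53, 57, 59, 61, 63, 64, 65}
advance → 40; now {41, 43, 46, 48, 50, 51, 53, 57, 59, 61, 63, 64, 65}
advance → 41; now {43, 46, 48, 50, 51, 53, 57, 59, 61, 63, 64, 65}
insert 55 → {43, 46, 48, 50, 51, 53, 55, 57, 59, 61, 63, 64, 65}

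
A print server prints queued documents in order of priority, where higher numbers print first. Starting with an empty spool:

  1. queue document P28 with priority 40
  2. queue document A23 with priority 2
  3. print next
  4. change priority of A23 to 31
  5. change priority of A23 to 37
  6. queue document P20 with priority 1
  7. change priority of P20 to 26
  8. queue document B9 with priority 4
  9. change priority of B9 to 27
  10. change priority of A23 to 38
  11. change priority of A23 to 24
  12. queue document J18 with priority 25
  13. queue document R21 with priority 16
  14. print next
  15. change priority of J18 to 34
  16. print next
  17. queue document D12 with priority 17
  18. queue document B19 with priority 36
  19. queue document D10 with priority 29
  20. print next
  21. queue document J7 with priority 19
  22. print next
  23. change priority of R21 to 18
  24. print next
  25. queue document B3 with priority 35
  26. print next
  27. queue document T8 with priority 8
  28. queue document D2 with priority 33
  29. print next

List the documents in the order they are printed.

add P28 (priority 40) → {P28:40}
add A23 (priority 2) → {P28:40, A23:2}
print next → P28; now {A23:2}
update A23 to priority 31 → {A23:31}
update A23 to priority 37 → {A23:37}
add P20 (priority 1) → {A23:37, P20:1}
update P20 to priority 26 → {A23:37, P20:26}
add B9 (priority 4) → {A23:37, P20:26, B9:4}
update B9 to priority 27 → {A23:37, B9:27, P20:26}
update A23 to priority 38 → {A23:38, B9:27, P20:26}
update A23 to priority 24 → {B9:27, P20:26, A23:24}
add J18 (priority 25) → {B9:27, P20:26, J18:25, A23:24}
add R21 (priority 16) → {B9:27, P20:26, J18:25, A23:24, R21:16}
print next → B9; now {P20:26, J18:25, A23:24, R21:16}
update J18 to priority 34 → {J18:34, P20:26, A23:24, R21:16}
print next → J18; now {P20:26, A23:24, R21:16}
add D12 (priority 17) → {P20:26, A23:24, D12:17, R21:16}
add B19 (priority 36) → {B19:36, P20:26, A23:24, D12:17, R21:16}
add D10 (priority 29) → {B19:36, D10:29, P20:26, A23:24, D12:17, R21:16}
print next → B19; now {D10:29, P20:26, A23:24, D12:17, R21:16}
add J7 (priority 19) → {D10:29, P20:26, A23:24, J7:19, D12:17, R21:16}
print next → D10; now {P20:26, A23:24, J7:19, D12:17, R21:16}
update R21 to priority 18 → {P20:26, A23:24, J7:19, R21:18, D12:17}
print next → P20; now {A23:24, J7:19, R21:18, D12:17}
add B3 (priority 35) → {B3:35, A23:24, J7:19, R21:18, D12:17}
print next → B3; now {A23:24, J7:19, R21:18, D12:17}
add T8 (priority 8) → {A23:24, J7:19, R21:18, D12:17, T8:8}
add D2 (priority 33) → {D2:33, A23:24, J7:19, R21:18, D12:17, T8:8}
print next → D2; now {A23:24, J7:19, R21:18, D12:17, T8:8}

[P28, B9, J18, B19, D10, P20, B3, D2]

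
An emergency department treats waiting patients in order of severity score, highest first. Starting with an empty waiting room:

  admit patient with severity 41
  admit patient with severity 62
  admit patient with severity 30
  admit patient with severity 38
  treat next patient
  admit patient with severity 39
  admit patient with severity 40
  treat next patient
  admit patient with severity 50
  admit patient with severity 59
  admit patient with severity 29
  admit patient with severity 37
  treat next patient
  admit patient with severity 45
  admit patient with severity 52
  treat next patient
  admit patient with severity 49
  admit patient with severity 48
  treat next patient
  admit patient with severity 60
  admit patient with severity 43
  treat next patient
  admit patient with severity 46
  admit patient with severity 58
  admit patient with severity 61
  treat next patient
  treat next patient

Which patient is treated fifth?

insert 41 → {41}
insert 62 → {62, 41}
insert 30 → {62, 41, 30}
insert 38 → {62, 41, 38, 30}
treat next patient → 62; now {41, 38, 30}
insert 39 → {41, 39, 38, 30}
insert 40 → {41, 40, 39, 38, 30}
treat next patient → 41; now {40, 39, 38, 30}
insert 50 → {50, 40, 39, 38, 30}
insert 59 → {59, 50, 40, 39, 38, 30}
insert 29 → {59, 50, 40, 39, 38, 30, 29}
insert 37 → {59, 50, 40, 39, 38, 37, 30, 29}
treat next patient → 59; now {50, 40, 39, 38, 37, 30, 29}
insert 45 → {50, 45, 40, 39, 38, 37, 30, 29}
insert 52 → {52, 50, 45, 40, 39, 38, 37, 30, 29}
treat next patient → 52; now {50, 45, 40, 39, 38, 37, 30, 29}
insert 49 → {50, 49, 45, 40, 39, 38, 37, 30, 29}
insert 48 → {50, 49, 48, 45, 40, 39, 38, 37, 30, 29}
treat next patient → 50; now {49, 48, 45, 40, 39, 38, 37, 30, 29}
insert 60 → {60, 49, 48, 45, 40, 39, 38, 37, 30, 29}
insert 43 → {60, 49, 48, 45, 43, 40, 39, 38, 37, 30, 29}
treat next patient → 60; now {49, 48, 45, 43, 40, 39, 38, 37, 30, 29}
insert 46 → {49, 48, 46, 45, 43, 40, 39, 38, 37, 30, 29}
insert 58 → {58, 49, 48, 46, 45, 43, 40, 39, 38, 37, 30, 29}
insert 61 → {61, 58, 49, 48, 46, 45, 43, 40, 39, 38, 37, 30, 29}
treat next patient → 61; now {58, 49, 48, 46, 45, 43, 40, 39, 38, 37, 30, 29}
treat next patient → 58; now {49, 48, 46, 45, 43, 40, 39, 38, 37, 30, 29}

50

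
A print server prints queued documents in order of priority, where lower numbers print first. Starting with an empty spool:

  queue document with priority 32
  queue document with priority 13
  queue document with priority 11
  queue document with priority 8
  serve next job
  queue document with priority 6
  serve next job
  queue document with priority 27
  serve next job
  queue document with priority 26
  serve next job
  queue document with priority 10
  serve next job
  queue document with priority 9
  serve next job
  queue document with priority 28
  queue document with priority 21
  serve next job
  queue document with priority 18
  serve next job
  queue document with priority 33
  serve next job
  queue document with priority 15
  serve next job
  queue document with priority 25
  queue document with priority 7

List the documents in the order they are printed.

insert 32 → {32}
insert 13 → {13, 32}
insert 11 → {11, 13, 32}
insert 8 → {8, 11, 13, 32}
serve next job → 8; now {11, 13, 32}
insert 6 → {6, 11, 13, 32}
serve next job → 6; now {11, 13, 32}
insert 27 → {11, 13, 27, 32}
serve next job → 11; now {13, 27, 32}
insert 26 → {13, 26, 27, 32}
serve next job → 13; now {26, 27, 32}
insert 10 → {10, 26, 27, 32}
serve next job → 10; now {26, 27, 32}
insert 9 → {9, 26, 27, 32}
serve next job → 9; now {26, 27, 32}
insert 28 → {26, 27, 28, 32}
insert 21 → {21, 26, 27, 28, 32}
serve next job → 21; now {26, 27, 28, 32}
insert 18 → {18, 26, 27, 28, 32}
serve next job → 18; now {26, 27, 28, 32}
insert 33 → {26, 27, 28, 32, 33}
serve next job → 26; now {27, 28, 32, 33}
insert 15 → {15, 27, 28, 32, 33}
serve next job → 15; now {27, 28, 32, 33}
insert 25 → {25, 27, 28, 32, 33}
insert 7 → {7, 25, 27, 28, 32, 33}

8, 6, 11, 13, 10, 9, 21, 18, 26, 15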